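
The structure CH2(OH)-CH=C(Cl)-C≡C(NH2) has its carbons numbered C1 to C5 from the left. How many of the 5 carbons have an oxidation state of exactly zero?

1

Each bond to a more electronegative atom (O, N, halogen) counts +1, each bond to a less electronegative atom (H, metal, B, Si) counts −1, and each C–C bond counts 0. Tallying each carbon:
C1: 1C, 2H, 1O → 0 − 2 + 1 = -1
C2: 3C, 1H → 0 − 1 = -1
C3: 3C, 1Cl → 0 + 1 = +1
C4: 4C → 0 = 0
C5: 3C, 1N → 0 + 1 = +1
1 carbon (C4) meets the condition.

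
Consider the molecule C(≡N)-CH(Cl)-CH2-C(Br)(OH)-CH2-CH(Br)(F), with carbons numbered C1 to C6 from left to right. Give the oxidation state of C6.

Each bond to a more electronegative atom (O, N, halogen) counts +1, each bond to a less electronegative atom (H, metal, B, Si) counts −1, and each C–C bond counts 0.
C6 has one bond to C (0), one bond to Br (+1), one bond to F (+1), one bond to H (-1).
Oxidation state = 0 + 1 + 1 − 1 = +1.

+1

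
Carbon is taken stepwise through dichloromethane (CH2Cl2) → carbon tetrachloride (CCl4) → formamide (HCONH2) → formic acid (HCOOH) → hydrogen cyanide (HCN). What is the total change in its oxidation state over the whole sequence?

+2

Carbon oxidation states along the series — dichloromethane: 0, carbon tetrachloride: +4, formamide: +2, formic acid: +2, hydrogen cyanide: +2.
Net change = +2 − (0) = +2.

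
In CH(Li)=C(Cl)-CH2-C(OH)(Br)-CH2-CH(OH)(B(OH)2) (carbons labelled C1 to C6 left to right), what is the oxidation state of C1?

Count +1 for every bond to an atom more electronegative than carbon and −1 for every bond to one less electronegative; C–C bonds are 0.
C1 has a double bond to C (2×0 = 0), one bond to H (-1), one bond to Li (-1).
Oxidation state = 0 − 1 − 1 = -2.

-2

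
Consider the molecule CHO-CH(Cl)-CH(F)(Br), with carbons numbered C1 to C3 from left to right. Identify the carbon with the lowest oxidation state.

C2

Tallying each carbon's bonds:
C1: 1C, 1H, 2O → 0 − 1 + 2 = +1
C2: 2C, 1H, 1Cl → 0 − 1 + 1 = 0
C3: 1C, 1H, 1F, 1Br → 0 − 1 + 1 + 1 = +1
The most reduced carbon is C2 at 0.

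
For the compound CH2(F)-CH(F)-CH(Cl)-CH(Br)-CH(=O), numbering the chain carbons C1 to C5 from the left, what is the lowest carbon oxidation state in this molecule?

-1

Tallying each carbon's bonds:
C1: 1C, 2H, 1F → 0 − 2 + 1 = -1
C2: 2C, 1H, 1F → 0 − 1 + 1 = 0
C3: 2C, 1H, 1Cl → 0 − 1 + 1 = 0
C4: 2C, 1H, 1Br → 0 − 1 + 1 = 0
C5: 1C, 1H, 2O → 0 − 1 + 2 = +1
The lowest value is -1.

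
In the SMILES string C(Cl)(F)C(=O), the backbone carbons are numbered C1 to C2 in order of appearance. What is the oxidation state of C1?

+1

Bonds to more-electronegative neighbours contribute +1 each, bonds to H or metals contribute −1 each, and C–C bonds contribute 0.
C1 has one bond to C (0), one bond to Cl (+1), one bond to F (+1), one bond to H (-1).
Oxidation state = 0 + 1 + 1 − 1 = +1.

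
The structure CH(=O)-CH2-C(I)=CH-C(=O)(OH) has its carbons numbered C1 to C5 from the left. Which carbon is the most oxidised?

Count +1 for every bond to an atom more electronegative than carbon and −1 for every bond to one less electronegative; C–C bonds are 0. Tallying each carbon:
C1: 1C, 1H, 2O → 0 − 1 + 2 = +1
C2: 2C, 2H → 0 − 2 = -2
C3: 3C, 1I → 0 + 1 = +1
C4: 3C, 1H → 0 − 1 = -1
C5: 1C, 3O → 0 + 3 = +3
The most oxidised carbon is C5 at +3.

C5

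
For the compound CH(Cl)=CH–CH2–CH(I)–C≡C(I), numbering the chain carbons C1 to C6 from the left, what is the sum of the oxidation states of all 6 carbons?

-2

Tallying each carbon's bonds:
C1: 2C, 1H, 1Cl → 0 − 1 + 1 = 0
C2: 3C, 1H → 0 − 1 = -1
C3: 2C, 2H → 0 − 2 = -2
C4: 2C, 1H, 1I → 0 − 1 + 1 = 0
C5: 4C → 0 = 0
C6: 3C, 1I → 0 + 1 = +1
Sum = 0 − 1 − 2 + 0 + 0 + 1 = -2.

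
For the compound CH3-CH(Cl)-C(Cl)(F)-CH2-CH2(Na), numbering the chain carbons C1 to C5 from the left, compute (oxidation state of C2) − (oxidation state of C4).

C2: 2C, 1H, 1Cl → 0 − 1 + 1 = 0
C4: 2C, 2H → 0 − 2 = -2
Difference: 0 − (-2) = +2.

+2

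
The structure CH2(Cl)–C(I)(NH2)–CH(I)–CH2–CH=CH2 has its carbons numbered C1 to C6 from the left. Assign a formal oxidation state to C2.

Assign +1 per bond to O/N/halogen, −1 per bond to H or an electropositive element, and 0 per bond to carbon.
C2 has one bond to C (0), one bond to C (0), one bond to I (+1), one bond to N (+1).
Oxidation state = 0 + 0 + 1 + 1 = +2.

+2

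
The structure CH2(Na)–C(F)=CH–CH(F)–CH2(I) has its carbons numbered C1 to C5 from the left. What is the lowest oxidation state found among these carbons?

-3

Bonds to more-electronegative neighbours contribute +1 each, bonds to H or metals contribute −1 each, and C–C bonds contribute 0. Tallying each carbon:
C1: 1C, 2H, 1Na → 0 − 2 − 1 = -3
C2: 3C, 1F → 0 + 1 = +1
C3: 3C, 1H → 0 − 1 = -1
C4: 2C, 1H, 1F → 0 − 1 + 1 = 0
C5: 1C, 2H, 1I → 0 − 2 + 1 = -1
The lowest value is -3.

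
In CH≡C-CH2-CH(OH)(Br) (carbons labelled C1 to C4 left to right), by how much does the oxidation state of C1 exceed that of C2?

C1: 3C, 1H → 0 − 1 = -1
C2: 4C → 0 = 0
Difference: -1 − (0) = -1.

-1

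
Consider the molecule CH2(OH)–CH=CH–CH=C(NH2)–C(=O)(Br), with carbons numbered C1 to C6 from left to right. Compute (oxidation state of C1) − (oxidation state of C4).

C1: 1C, 2H, 1O → 0 − 2 + 1 = -1
C4: 3C, 1H → 0 − 1 = -1
Difference: -1 − (-1) = 0.

0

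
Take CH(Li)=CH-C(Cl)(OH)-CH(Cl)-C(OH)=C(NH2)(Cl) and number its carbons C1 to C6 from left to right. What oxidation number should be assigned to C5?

C5 has one bond to C (0), a double bond to C (2×0 = 0), one bond to O (+1).
Oxidation state = 0 + 0 + 1 = +1.

+1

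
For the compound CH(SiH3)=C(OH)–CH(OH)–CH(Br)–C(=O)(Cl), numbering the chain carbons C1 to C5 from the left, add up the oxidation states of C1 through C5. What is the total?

+2

Bonds to more-electronegative neighbours contribute +1 each, bonds to H or metals contribute −1 each, and C–C bonds contribute 0. Tallying each carbon:
C1: 2C, 1H, 1Si → 0 − 1 − 1 = -2
C2: 3C, 1O → 0 + 1 = +1
C3: 2C, 1H, 1O → 0 − 1 + 1 = 0
C4: 2C, 1H, 1Br → 0 − 1 + 1 = 0
C5: 1C, 2O, 1Cl → 0 + 2 + 1 = +3
Sum = -2 + 1 + 0 + 0 + 3 = +2.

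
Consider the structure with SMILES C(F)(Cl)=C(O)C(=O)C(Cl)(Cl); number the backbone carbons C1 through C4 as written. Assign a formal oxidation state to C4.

+1

Bonds to more-electronegative neighbours contribute +1 each, bonds to H or metals contribute −1 each, and C–C bonds contribute 0.
C4 has one bond to C (0), one bond to Cl (+1), one bond to H (-1), one bond to Cl (+1).
Oxidation state = 0 + 1 − 1 + 1 = +1.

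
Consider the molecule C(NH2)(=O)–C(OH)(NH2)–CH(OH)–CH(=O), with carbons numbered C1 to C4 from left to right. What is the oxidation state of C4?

+1

Assign +1 per bond to O/N/halogen, −1 per bond to H or an electropositive element, and 0 per bond to carbon.
C4 has one bond to C (0), a double bond to O (2×+1 = +2), one bond to H (-1).
Oxidation state = 0 + 2 − 1 = +1.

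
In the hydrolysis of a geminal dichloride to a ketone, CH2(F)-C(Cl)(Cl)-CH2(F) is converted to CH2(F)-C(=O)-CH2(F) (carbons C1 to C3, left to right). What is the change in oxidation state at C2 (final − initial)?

Before: C2 has 2 bonds to C, 2 bonds to Cl → oxidation state +2.
After: C2 has 2 bonds to C, 2 bonds to O → oxidation state +2.
Δ = +2 − (+2) = 0, so no net redox change at C2.

0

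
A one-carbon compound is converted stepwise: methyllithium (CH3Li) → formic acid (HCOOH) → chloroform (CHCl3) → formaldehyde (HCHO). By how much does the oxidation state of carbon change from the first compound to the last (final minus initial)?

+4

Carbon oxidation states along the series — methyllithium: -4, formic acid: +2, chloroform: +2, formaldehyde: 0.
Net change = 0 − (-4) = +4.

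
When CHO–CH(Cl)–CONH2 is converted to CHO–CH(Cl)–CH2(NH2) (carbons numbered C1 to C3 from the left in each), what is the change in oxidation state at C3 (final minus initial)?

-4

Before: C3 has 1 bond to C, 2 bonds to O, 1 bond to N → oxidation state +3.
After: C3 has 1 bond to C, 2 bonds to H, 1 bond to N → oxidation state -1.
Δ = -1 − (+3) = -4, so this is a reduction at C3.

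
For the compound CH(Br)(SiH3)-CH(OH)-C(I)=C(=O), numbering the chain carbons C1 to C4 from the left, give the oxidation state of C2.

C2 has one bond to C (0), one bond to C (0), one bond to H (-1), one bond to O (+1).
Oxidation state = 0 + 0 − 1 + 1 = 0.

0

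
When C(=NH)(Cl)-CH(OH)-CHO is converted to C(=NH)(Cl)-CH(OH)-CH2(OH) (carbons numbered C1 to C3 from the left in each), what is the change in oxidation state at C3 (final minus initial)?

Before: C3 has 1 bond to C, 1 bond to H, 2 bonds to O → oxidation state +1.
After: C3 has 1 bond to C, 2 bonds to H, 1 bond to O → oxidation state -1.
Δ = -1 − (+1) = -2, so this is a reduction at C3.

-2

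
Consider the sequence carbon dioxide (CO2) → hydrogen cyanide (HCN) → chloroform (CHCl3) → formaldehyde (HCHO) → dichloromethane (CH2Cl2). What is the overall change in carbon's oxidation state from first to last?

Carbon oxidation states along the series — carbon dioxide: +4, hydrogen cyanide: +2, chloroform: +2, formaldehyde: 0, dichloromethane: 0.
Net change = 0 − (+4) = -4.

-4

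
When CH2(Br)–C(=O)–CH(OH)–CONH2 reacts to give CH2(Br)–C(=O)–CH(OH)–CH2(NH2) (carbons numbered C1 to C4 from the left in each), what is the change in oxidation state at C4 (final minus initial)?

-4

Before: C4 has 1 bond to C, 2 bonds to O, 1 bond to N → oxidation state +3.
After: C4 has 1 bond to C, 2 bonds to H, 1 bond to N → oxidation state -1.
Δ = -1 − (+3) = -4, so this is a reduction at C4.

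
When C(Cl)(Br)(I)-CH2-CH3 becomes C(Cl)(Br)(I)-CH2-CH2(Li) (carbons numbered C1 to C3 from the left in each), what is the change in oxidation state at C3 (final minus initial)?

0

Before: C3 has 1 bond to C, 3 bonds to H → oxidation state -3.
After: C3 has 1 bond to C, 2 bonds to H, 1 bond to Li → oxidation state -3.
Δ = -3 − (-3) = 0, so no net redox change at C3.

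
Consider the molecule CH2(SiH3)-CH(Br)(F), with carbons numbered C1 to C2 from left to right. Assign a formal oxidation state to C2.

+1

C2 has one bond to C (0), one bond to H (-1), one bond to Br (+1), one bond to F (+1).
Oxidation state = 0 − 1 + 1 + 1 = +1.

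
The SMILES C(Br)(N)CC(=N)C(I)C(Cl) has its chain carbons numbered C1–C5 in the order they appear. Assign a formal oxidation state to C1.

C1 has one bond to C (0), one bond to Br (+1), one bond to H (-1), one bond to N (+1).
Oxidation state = 0 + 1 − 1 + 1 = +1.

+1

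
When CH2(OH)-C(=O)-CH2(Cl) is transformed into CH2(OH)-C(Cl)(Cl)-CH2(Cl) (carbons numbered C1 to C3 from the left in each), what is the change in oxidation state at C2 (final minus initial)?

0

Before: C2 has 2 bonds to C, 2 bonds to O → oxidation state +2.
After: C2 has 2 bonds to C, 2 bonds to Cl → oxidation state +2.
Δ = +2 − (+2) = 0, so no net redox change at C2.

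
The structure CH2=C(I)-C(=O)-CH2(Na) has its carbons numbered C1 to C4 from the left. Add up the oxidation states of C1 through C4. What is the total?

Tallying each carbon's bonds:
C1: 2C, 2H → 0 − 2 = -2
C2: 3C, 1I → 0 + 1 = +1
C3: 2C, 2O → 0 + 2 = +2
C4: 1C, 2H, 1Na → 0 − 2 − 1 = -3
Sum = -2 + 1 + 2 − 3 = -2.

-2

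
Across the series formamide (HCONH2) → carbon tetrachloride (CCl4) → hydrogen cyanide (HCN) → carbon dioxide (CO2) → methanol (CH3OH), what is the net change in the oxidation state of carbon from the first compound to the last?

-4

Carbon oxidation states along the series — formamide: +2, carbon tetrachloride: +4, hydrogen cyanide: +2, carbon dioxide: +4, methanol: -2.
Net change = -2 − (+2) = -4.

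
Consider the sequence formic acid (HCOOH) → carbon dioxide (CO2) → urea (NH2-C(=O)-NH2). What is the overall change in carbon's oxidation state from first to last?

+2

Carbon oxidation states along the series — formic acid: +2, carbon dioxide: +4, urea: +4.
Net change = +4 − (+2) = +2.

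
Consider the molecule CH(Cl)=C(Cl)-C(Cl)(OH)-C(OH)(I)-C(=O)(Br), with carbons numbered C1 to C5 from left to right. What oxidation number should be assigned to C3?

+2

Each bond to a more electronegative atom (O, N, halogen) counts +1, each bond to a less electronegative atom (H, metal, B, Si) counts −1, and each C–C bond counts 0.
C3 has one bond to C (0), one bond to C (0), one bond to Cl (+1), one bond to O (+1).
Oxidation state = 0 + 0 + 1 + 1 = +2.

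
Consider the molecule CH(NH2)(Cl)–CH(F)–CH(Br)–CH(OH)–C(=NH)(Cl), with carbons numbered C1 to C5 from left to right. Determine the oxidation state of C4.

Assign +1 per bond to O/N/halogen, −1 per bond to H or an electropositive element, and 0 per bond to carbon.
C4 has one bond to C (0), one bond to C (0), one bond to H (-1), one bond to O (+1).
Oxidation state = 0 + 0 − 1 + 1 = 0.

0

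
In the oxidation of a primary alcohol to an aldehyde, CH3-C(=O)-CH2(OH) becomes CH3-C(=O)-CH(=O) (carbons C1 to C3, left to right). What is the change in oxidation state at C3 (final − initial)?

+2

Before: C3 has 1 bond to C, 2 bonds to H, 1 bond to O → oxidation state -1.
After: C3 has 1 bond to C, 1 bond to H, 2 bonds to O → oxidation state +1.
Δ = +1 − (-1) = +2, so this is an oxidation at C3.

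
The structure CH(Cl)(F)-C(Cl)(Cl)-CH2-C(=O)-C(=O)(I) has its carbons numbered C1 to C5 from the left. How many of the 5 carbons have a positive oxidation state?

4

Count +1 for every bond to an atom more electronegative than carbon and −1 for every bond to one less electronegative; C–C bonds are 0. Tallying each carbon:
C1: 1C, 1H, 1F, 1Cl → 0 − 1 + 1 + 1 = +1
C2: 2C, 2Cl → 0 + 2 = +2
C3: 2C, 2H → 0 − 2 = -2
C4: 2C, 2O → 0 + 2 = +2
C5: 1C, 2O, 1I → 0 + 2 + 1 = +3
4 carbons (C1, C2, C4, C5) meet the condition.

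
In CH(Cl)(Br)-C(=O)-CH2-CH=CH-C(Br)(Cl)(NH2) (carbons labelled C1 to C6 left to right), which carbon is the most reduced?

C3

Tallying each carbon's bonds:
C1: 1C, 1H, 1Cl, 1Br → 0 − 1 + 1 + 1 = +1
C2: 2C, 2O → 0 + 2 = +2
C3: 2C, 2H → 0 − 2 = -2
C4: 3C, 1H → 0 − 1 = -1
C5: 3C, 1H → 0 − 1 = -1
C6: 1C, 1N, 1Cl, 1Br → 0 + 1 + 1 + 1 = +3
The most reduced carbon is C3 at -2.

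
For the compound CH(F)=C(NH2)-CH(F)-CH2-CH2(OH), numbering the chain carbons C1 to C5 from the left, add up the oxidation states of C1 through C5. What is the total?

Tallying each carbon's bonds:
C1: 2C, 1H, 1F → 0 − 1 + 1 = 0
C2: 3C, 1N → 0 + 1 = +1
C3: 2C, 1H, 1F → 0 − 1 + 1 = 0
C4: 2C, 2H → 0 − 2 = -2
C5: 1C, 2H, 1O → 0 − 2 + 1 = -1
Sum = 0 + 1 + 0 − 2 − 1 = -2.

-2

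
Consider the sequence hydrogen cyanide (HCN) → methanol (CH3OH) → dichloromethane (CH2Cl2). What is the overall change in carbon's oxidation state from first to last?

Carbon oxidation states along the series — hydrogen cyanide: +2, methanol: -2, dichloromethane: 0.
Net change = 0 − (+2) = -2.

-2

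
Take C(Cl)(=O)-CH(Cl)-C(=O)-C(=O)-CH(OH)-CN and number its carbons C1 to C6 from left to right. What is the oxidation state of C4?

+2

C4 has one bond to C (0), one bond to C (0), a double bond to O (2×+1 = +2).
Oxidation state = 0 + 0 + 2 = +2.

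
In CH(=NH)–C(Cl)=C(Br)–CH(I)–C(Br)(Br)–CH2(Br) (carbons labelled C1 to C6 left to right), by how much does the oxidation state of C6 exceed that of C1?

-2

C6: 1C, 2H, 1Br → 0 − 2 + 1 = -1
C1: 1C, 1H, 2N → 0 − 1 + 2 = +1
Difference: -1 − (+1) = -2.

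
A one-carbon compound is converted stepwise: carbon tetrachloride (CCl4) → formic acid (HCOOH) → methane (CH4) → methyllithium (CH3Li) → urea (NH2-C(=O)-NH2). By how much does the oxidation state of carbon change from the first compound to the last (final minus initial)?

0

Carbon oxidation states along the series — carbon tetrachloride: +4, formic acid: +2, methane: -4, methyllithium: -4, urea: +4.
Net change = +4 − (+4) = 0.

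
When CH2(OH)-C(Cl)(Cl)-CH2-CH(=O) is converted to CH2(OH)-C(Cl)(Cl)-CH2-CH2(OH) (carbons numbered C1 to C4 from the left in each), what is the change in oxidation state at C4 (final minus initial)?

Before: C4 has 1 bond to C, 1 bond to H, 2 bonds to O → oxidation state +1.
After: C4 has 1 bond to C, 2 bonds to H, 1 bond to O → oxidation state -1.
Δ = -1 − (+1) = -2, so this is a reduction at C4.

-2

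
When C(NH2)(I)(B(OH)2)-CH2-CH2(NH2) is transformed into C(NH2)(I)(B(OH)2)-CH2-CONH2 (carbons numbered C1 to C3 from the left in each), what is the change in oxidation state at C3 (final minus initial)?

+4

Before: C3 has 1 bond to C, 2 bonds to H, 1 bond to N → oxidation state -1.
After: C3 has 1 bond to C, 2 bonds to O, 1 bond to N → oxidation state +3.
Δ = +3 − (-1) = +4, so this is an oxidation at C3.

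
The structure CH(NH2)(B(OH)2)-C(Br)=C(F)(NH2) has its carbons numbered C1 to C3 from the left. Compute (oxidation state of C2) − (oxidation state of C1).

C2: 3C, 1Br → 0 + 1 = +1
C1: 1C, 1H, 1N, 1B → 0 − 1 + 1 − 1 = -1
Difference: +1 − (-1) = +2.

+2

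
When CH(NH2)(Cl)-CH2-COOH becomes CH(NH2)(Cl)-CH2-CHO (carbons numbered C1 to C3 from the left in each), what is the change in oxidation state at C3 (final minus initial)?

Before: C3 has 1 bond to C, 3 bonds to O → oxidation state +3.
After: C3 has 1 bond to C, 1 bond to H, 2 bonds to O → oxidation state +1.
Δ = +1 − (+3) = -2, so this is a reduction at C3.

-2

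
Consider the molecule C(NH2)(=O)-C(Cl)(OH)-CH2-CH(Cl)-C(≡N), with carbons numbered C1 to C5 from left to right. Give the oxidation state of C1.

Assign +1 per bond to O/N/halogen, −1 per bond to H or an electropositive element, and 0 per bond to carbon.
C1 has one bond to C (0), one bond to N (+1), a double bond to O (2×+1 = +2).
Oxidation state = 0 + 1 + 2 = +3.

+3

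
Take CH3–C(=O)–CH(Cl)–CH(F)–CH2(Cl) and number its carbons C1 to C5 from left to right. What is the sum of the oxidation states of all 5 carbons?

-2

Tallying each carbon's bonds:
C1: 1C, 3H → 0 − 3 = -3
C2: 2C, 2O → 0 + 2 = +2
C3: 2C, 1H, 1Cl → 0 − 1 + 1 = 0
C4: 2C, 1H, 1F → 0 − 1 + 1 = 0
C5: 1C, 2H, 1Cl → 0 − 2 + 1 = -1
Sum = -3 + 2 + 0 + 0 − 1 = -2.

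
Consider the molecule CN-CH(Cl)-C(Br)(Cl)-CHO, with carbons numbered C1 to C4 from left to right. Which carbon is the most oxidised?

Tallying each carbon's bonds:
C1: 1C, 3N → 0 + 3 = +3
C2: 2C, 1H, 1Cl → 0 − 1 + 1 = 0
C3: 2C, 1Cl, 1Br → 0 + 1 + 1 = +2
C4: 1C, 1H, 2O → 0 − 1 + 2 = +1
The most oxidised carbon is C1 at +3.

C1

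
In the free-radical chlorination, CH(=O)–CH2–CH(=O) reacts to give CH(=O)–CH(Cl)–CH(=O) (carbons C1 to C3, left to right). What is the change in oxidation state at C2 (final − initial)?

+2

Before: C2 has 2 bonds to C, 2 bonds to H → oxidation state -2.
After: C2 has 2 bonds to C, 1 bond to H, 1 bond to Cl → oxidation state 0.
Δ = 0 − (-2) = +2, so this is an oxidation at C2.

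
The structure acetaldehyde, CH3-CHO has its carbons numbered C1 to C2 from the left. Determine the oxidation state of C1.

-3

Assign +1 per bond to O/N/halogen, −1 per bond to H or an electropositive element, and 0 per bond to carbon.
C1 has one bond to H (-1), one bond to H (-1), one bond to H (-1), one bond to C (0).
Oxidation state = -1 − 1 − 1 + 0 = -3.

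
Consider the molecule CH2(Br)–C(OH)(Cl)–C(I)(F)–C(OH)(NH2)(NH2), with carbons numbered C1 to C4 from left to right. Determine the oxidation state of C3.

+2

C3 has one bond to C (0), one bond to C (0), one bond to I (+1), one bond to F (+1).
Oxidation state = 0 + 0 + 1 + 1 = +2.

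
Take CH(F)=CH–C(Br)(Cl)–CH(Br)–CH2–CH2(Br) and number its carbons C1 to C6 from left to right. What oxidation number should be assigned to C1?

Count +1 for every bond to an atom more electronegative than carbon and −1 for every bond to one less electronegative; C–C bonds are 0.
C1 has a double bond to C (2×0 = 0), one bond to H (-1), one bond to F (+1).
Oxidation state = 0 − 1 + 1 = 0.

0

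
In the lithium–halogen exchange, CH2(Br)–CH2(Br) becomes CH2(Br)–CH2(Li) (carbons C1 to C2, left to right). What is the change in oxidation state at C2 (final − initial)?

-2

Before: C2 has 1 bond to C, 2 bonds to H, 1 bond to Br → oxidation state -1.
After: C2 has 1 bond to C, 2 bonds to H, 1 bond to Li → oxidation state -3.
Δ = -3 − (-1) = -2, so this is a reduction at C2.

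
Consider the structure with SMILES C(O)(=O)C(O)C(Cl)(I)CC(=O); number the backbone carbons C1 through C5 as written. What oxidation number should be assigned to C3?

+2

Each bond to a more electronegative atom (O, N, halogen) counts +1, each bond to a less electronegative atom (H, metal, B, Si) counts −1, and each C–C bond counts 0.
C3 has one bond to C (0), one bond to C (0), one bond to Cl (+1), one bond to I (+1).
Oxidation state = 0 + 0 + 1 + 1 = +2.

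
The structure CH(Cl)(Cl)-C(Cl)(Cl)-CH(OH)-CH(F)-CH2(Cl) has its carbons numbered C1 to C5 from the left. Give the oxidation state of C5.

Bonds to more-electronegative neighbours contribute +1 each, bonds to H or metals contribute −1 each, and C–C bonds contribute 0.
C5 has one bond to C (0), one bond to H (-1), one bond to Cl (+1), one bond to H (-1).
Oxidation state = 0 − 1 + 1 − 1 = -1.

-1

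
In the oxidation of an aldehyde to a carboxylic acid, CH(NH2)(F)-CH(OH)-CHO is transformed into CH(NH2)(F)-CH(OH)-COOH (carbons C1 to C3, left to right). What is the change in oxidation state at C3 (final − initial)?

Before: C3 has 1 bond to C, 1 bond to H, 2 bonds to O → oxidation state +1.
After: C3 has 1 bond to C, 3 bonds to O → oxidation state +3.
Δ = +3 − (+1) = +2, so this is an oxidation at C3.

+2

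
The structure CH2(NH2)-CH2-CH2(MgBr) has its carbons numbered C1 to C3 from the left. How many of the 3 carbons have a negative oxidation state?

Tallying each carbon's bonds:
C1: 1C, 2H, 1N → 0 − 2 + 1 = -1
C2: 2C, 2H → 0 − 2 = -2
C3: 1C, 2H, 1Mg → 0 − 2 − 1 = -3
3 carbons (C1, C2, C3) meet the condition.

3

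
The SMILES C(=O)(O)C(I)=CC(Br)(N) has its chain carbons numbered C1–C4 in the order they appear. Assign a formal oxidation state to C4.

C4 has one bond to C (0), one bond to Br (+1), one bond to N (+1), one bond to H (-1).
Oxidation state = 0 + 1 + 1 − 1 = +1.

+1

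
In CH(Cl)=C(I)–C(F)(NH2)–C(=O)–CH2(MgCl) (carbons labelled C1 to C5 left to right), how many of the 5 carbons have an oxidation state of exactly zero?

1

Bonds to more-electronegative neighbours contribute +1 each, bonds to H or metals contribute −1 each, and C–C bonds contribute 0. Tallying each carbon:
C1: 2C, 1H, 1Cl → 0 − 1 + 1 = 0
C2: 3C, 1I → 0 + 1 = +1
C3: 2C, 1N, 1F → 0 + 1 + 1 = +2
C4: 2C, 2O → 0 + 2 = +2
C5: 1C, 2H, 1Mg → 0 − 2 − 1 = -3
1 carbon (C1) meets the condition.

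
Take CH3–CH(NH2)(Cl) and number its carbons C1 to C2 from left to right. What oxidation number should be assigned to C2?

C2 has one bond to C (0), one bond to N (+1), one bond to H (-1), one bond to Cl (+1).
Oxidation state = 0 + 1 − 1 + 1 = +1.

+1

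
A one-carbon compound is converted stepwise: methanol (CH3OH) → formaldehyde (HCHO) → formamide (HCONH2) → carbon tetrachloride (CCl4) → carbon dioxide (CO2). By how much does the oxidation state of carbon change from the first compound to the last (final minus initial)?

+6

Carbon oxidation states along the series — methanol: -2, formaldehyde: 0, formamide: +2, carbon tetrachloride: +4, carbon dioxide: +4.
Net change = +4 − (-2) = +6.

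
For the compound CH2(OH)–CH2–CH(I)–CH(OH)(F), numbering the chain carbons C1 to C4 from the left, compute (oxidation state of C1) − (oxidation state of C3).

C1: 1C, 2H, 1O → 0 − 2 + 1 = -1
C3: 2C, 1H, 1I → 0 − 1 + 1 = 0
Difference: -1 − (0) = -1.

-1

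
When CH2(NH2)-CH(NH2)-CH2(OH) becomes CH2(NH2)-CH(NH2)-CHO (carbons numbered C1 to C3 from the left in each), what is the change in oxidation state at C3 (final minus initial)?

Before: C3 has 1 bond to C, 2 bonds to H, 1 bond to O → oxidation state -1.
After: C3 has 1 bond to C, 1 bond to H, 2 bonds to O → oxidation state +1.
Δ = +1 − (-1) = +2, so this is an oxidation at C3.

+2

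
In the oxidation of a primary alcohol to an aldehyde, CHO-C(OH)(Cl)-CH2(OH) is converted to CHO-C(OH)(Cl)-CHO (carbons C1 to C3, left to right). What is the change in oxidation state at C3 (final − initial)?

Before: C3 has 1 bond to C, 2 bonds to H, 1 bond to O → oxidation state -1.
After: C3 has 1 bond to C, 1 bond to H, 2 bonds to O → oxidation state +1.
Δ = +1 − (-1) = +2, so this is an oxidation at C3.

+2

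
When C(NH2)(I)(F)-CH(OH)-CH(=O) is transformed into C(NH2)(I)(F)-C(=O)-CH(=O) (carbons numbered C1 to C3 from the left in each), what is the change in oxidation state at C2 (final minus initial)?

+2

Before: C2 has 2 bonds to C, 1 bond to H, 1 bond to O → oxidation state 0.
After: C2 has 2 bonds to C, 2 bonds to O → oxidation state +2.
Δ = +2 − (0) = +2, so this is an oxidation at C2.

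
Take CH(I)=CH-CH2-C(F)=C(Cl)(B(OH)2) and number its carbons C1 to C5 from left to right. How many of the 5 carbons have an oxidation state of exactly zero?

2

Count +1 for every bond to an atom more electronegative than carbon and −1 for every bond to one less electronegative; C–C bonds are 0. Tallying each carbon:
C1: 2C, 1H, 1I → 0 − 1 + 1 = 0
C2: 3C, 1H → 0 − 1 = -1
C3: 2C, 2H → 0 − 2 = -2
C4: 3C, 1F → 0 + 1 = +1
C5: 2C, 1Cl, 1B → 0 + 1 − 1 = 0
2 carbons (C1, C5) meet the condition.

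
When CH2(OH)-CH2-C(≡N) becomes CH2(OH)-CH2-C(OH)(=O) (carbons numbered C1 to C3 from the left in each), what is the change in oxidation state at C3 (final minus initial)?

Before: C3 has 1 bond to C, 3 bonds to N → oxidation state +3.
After: C3 has 1 bond to C, 3 bonds to O → oxidation state +3.
Δ = +3 − (+3) = 0, so no net redox change at C3.

0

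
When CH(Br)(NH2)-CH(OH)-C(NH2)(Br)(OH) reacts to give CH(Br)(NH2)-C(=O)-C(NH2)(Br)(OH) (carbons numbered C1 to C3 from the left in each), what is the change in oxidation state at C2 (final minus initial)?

+2

Before: C2 has 2 bonds to C, 1 bond to H, 1 bond to O → oxidation state 0.
After: C2 has 2 bonds to C, 2 bonds to O → oxidation state +2.
Δ = +2 − (0) = +2, so this is an oxidation at C2.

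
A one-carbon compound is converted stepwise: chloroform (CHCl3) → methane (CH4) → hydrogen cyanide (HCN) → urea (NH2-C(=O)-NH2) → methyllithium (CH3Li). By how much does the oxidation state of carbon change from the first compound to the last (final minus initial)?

Carbon oxidation states along the series — chloroform: +2, methane: -4, hydrogen cyanide: +2, urea: +4, methyllithium: -4.
Net change = -4 − (+2) = -6.

-6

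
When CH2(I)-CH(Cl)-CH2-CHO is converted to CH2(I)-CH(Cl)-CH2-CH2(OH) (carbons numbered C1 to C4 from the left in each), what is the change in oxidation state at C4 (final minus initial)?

-2

Before: C4 has 1 bond to C, 1 bond to H, 2 bonds to O → oxidation state +1.
After: C4 has 1 bond to C, 2 bonds to H, 1 bond to O → oxidation state -1.
Δ = -1 − (+1) = -2, so this is a reduction at C4.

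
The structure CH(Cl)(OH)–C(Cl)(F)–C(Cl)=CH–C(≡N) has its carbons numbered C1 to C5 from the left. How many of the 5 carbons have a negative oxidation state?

Each bond to a more electronegative atom (O, N, halogen) counts +1, each bond to a less electronegative atom (H, metal, B, Si) counts −1, and each C–C bond counts 0. Tallying each carbon:
C1: 1C, 1H, 1O, 1Cl → 0 − 1 + 1 + 1 = +1
C2: 2C, 1F, 1Cl → 0 + 1 + 1 = +2
C3: 3C, 1Cl → 0 + 1 = +1
C4: 3C, 1H → 0 − 1 = -1
C5: 1C, 3N → 0 + 3 = +3
1 carbon (C4) meets the condition.

1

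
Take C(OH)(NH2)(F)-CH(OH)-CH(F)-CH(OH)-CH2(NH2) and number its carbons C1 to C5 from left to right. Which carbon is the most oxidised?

C1

Count +1 for every bond to an atom more electronegative than carbon and −1 for every bond to one less electronegative; C–C bonds are 0. Tallying each carbon:
C1: 1C, 1O, 1N, 1F → 0 + 1 + 1 + 1 = +3
C2: 2C, 1H, 1O → 0 − 1 + 1 = 0
C3: 2C, 1H, 1F → 0 − 1 + 1 = 0
C4: 2C, 1H, 1O → 0 − 1 + 1 = 0
C5: 1C, 2H, 1N → 0 − 2 + 1 = -1
The most oxidised carbon is C1 at +3.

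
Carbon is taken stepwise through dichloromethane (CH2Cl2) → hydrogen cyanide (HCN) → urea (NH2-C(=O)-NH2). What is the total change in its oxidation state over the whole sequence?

+4

Carbon oxidation states along the series — dichloromethane: 0, hydrogen cyanide: +2, urea: +4.
Net change = +4 − (0) = +4.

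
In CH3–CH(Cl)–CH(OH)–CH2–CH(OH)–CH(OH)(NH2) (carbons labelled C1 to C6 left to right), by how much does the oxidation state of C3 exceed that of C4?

+2

C3: 2C, 1H, 1O → 0 − 1 + 1 = 0
C4: 2C, 2H → 0 − 2 = -2
Difference: 0 − (-2) = +2.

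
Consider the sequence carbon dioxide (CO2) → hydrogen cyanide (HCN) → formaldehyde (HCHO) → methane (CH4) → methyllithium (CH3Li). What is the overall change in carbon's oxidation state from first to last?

Carbon oxidation states along the series — carbon dioxide: +4, hydrogen cyanide: +2, formaldehyde: 0, methane: -4, methyllithium: -4.
Net change = -4 − (+4) = -8.

-8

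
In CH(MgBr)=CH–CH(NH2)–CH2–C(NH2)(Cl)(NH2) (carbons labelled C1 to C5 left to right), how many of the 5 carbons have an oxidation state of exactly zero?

Tallying each carbon's bonds:
C1: 2C, 1H, 1Mg → 0 − 1 − 1 = -2
C2: 3C, 1H → 0 − 1 = -1
C3: 2C, 1H, 1N → 0 − 1 + 1 = 0
C4: 2C, 2H → 0 − 2 = -2
C5: 1C, 2N, 1Cl → 0 + 2 + 1 = +3
1 carbon (C3) meets the condition.

1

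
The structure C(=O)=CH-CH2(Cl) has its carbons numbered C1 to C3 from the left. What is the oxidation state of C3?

Assign +1 per bond to O/N/halogen, −1 per bond to H or an electropositive element, and 0 per bond to carbon.
C3 has one bond to C (0), one bond to Cl (+1), one bond to H (-1), one bond to H (-1).
Oxidation state = 0 + 1 − 1 − 1 = -1.

-1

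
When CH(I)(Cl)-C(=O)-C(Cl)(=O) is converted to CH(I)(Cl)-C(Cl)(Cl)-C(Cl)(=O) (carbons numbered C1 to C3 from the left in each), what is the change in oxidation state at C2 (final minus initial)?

0

Before: C2 has 2 bonds to C, 2 bonds to O → oxidation state +2.
After: C2 has 2 bonds to C, 2 bonds to Cl → oxidation state +2.
Δ = +2 − (+2) = 0, so no net redox change at C2.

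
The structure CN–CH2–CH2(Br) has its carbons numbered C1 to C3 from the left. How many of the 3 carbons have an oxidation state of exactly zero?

0

Bonds to more-electronegative neighbours contribute +1 each, bonds to H or metals contribute −1 each, and C–C bonds contribute 0. Tallying each carbon:
C1: 1C, 3N → 0 + 3 = +3
C2: 2C, 2H → 0 − 2 = -2
C3: 1C, 2H, 1Br → 0 − 2 + 1 = -1
0 carbons meet the condition.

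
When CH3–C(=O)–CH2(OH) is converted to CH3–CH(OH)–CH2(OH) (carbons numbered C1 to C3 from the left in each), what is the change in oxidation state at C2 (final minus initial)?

Before: C2 has 2 bonds to C, 2 bonds to O → oxidation state +2.
After: C2 has 2 bonds to C, 1 bond to H, 1 bond to O → oxidation state 0.
Δ = 0 − (+2) = -2, so this is a reduction at C2.

-2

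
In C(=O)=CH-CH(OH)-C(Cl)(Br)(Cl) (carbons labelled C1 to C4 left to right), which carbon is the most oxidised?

Bonds to more-electronegative neighbours contribute +1 each, bonds to H or metals contribute −1 each, and C–C bonds contribute 0. Tallying each carbon:
C1: 2C, 2O → 0 + 2 = +2
C2: 3C, 1H → 0 − 1 = -1
C3: 2C, 1H, 1O → 0 − 1 + 1 = 0
C4: 1C, 2Cl, 1Br → 0 + 2 + 1 = +3
The most oxidised carbon is C4 at +3.

C4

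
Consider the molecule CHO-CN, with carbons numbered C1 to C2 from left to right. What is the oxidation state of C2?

Assign +1 per bond to O/N/halogen, −1 per bond to H or an electropositive element, and 0 per bond to carbon.
C2 has one bond to C (0), a triple bond to N (3×+1 = +3).
Oxidation state = 0 + 3 = +3.

+3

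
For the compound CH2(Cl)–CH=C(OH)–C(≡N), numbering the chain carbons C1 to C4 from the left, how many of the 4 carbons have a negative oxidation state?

Count +1 for every bond to an atom more electronegative than carbon and −1 for every bond to one less electronegative; C–C bonds are 0. Tallying each carbon:
C1: 1C, 2H, 1Cl → 0 − 2 + 1 = -1
C2: 3C, 1H → 0 − 1 = -1
C3: 3C, 1O → 0 + 1 = +1
C4: 1C, 3N → 0 + 3 = +3
2 carbons (C1, C2) meet the condition.

2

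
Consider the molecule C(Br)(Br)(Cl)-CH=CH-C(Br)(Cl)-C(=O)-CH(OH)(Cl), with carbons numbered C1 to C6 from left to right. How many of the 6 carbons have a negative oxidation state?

2

Tallying each carbon's bonds:
C1: 1C, 1Cl, 2Br → 0 + 1 + 2 = +3
C2: 3C, 1H → 0 − 1 = -1
C3: 3C, 1H → 0 − 1 = -1
C4: 2C, 1Cl, 1Br → 0 + 1 + 1 = +2
C5: 2C, 2O → 0 + 2 = +2
C6: 1C, 1H, 1O, 1Cl → 0 − 1 + 1 + 1 = +1
2 carbons (C2, C3) meet the condition.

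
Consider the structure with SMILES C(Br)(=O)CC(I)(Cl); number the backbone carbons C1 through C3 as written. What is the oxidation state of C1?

+3

Bonds to more-electronegative neighbours contribute +1 each, bonds to H or metals contribute −1 each, and C–C bonds contribute 0.
C1 has one bond to C (0), one bond to Br (+1), a double bond to O (2×+1 = +2).
Oxidation state = 0 + 1 + 2 = +3.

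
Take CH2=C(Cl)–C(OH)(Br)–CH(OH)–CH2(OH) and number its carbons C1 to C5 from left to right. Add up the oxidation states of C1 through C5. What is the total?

Tallying each carbon's bonds:
C1: 2C, 2H → 0 − 2 = -2
C2: 3C, 1Cl → 0 + 1 = +1
C3: 2C, 1O, 1Br → 0 + 1 + 1 = +2
C4: 2C, 1H, 1O → 0 − 1 + 1 = 0
C5: 1C, 2H, 1O → 0 − 2 + 1 = -1
Sum = -2 + 1 + 2 + 0 − 1 = 0.

0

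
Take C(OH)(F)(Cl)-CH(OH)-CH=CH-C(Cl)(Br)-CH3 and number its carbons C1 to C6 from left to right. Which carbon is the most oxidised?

Count +1 for every bond to an atom more electronegative than carbon and −1 for every bond to one less electronegative; C–C bonds are 0. Tallying each carbon:
C1: 1C, 1O, 1F, 1Cl → 0 + 1 + 1 + 1 = +3
C2: 2C, 1H, 1O → 0 − 1 + 1 = 0
C3: 3C, 1H → 0 − 1 = -1
C4: 3C, 1H → 0 − 1 = -1
C5: 2C, 1Cl, 1Br → 0 + 1 + 1 = +2
C6: 1C, 3H → 0 − 3 = -3
The most oxidised carbon is C1 at +3.

C1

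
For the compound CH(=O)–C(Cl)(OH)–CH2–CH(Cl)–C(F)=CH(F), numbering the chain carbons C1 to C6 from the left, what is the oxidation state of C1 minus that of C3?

C1: 1C, 1H, 2O → 0 − 1 + 2 = +1
C3: 2C, 2H → 0 − 2 = -2
Difference: +1 − (-2) = +3.

+3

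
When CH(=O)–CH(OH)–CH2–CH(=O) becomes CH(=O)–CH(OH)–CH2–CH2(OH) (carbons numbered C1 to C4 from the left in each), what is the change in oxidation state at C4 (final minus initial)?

-2

Before: C4 has 1 bond to C, 1 bond to H, 2 bonds to O → oxidation state +1.
After: C4 has 1 bond to C, 2 bonds to H, 1 bond to O → oxidation state -1.
Δ = -1 − (+1) = -2, so this is a reduction at C4.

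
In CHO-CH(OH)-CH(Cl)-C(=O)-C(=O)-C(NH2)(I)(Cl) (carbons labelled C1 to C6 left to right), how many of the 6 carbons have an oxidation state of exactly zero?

Assign +1 per bond to O/N/halogen, −1 per bond to H or an electropositive element, and 0 per bond to carbon. Tallying each carbon:
C1: 1C, 1H, 2O → 0 − 1 + 2 = +1
C2: 2C, 1H, 1O → 0 − 1 + 1 = 0
C3: 2C, 1H, 1Cl → 0 − 1 + 1 = 0
C4: 2C, 2O → 0 + 2 = +2
C5: 2C, 2O → 0 + 2 = +2
C6: 1C, 1N, 1Cl, 1I → 0 + 1 + 1 + 1 = +3
2 carbons (C2, C3) meet the condition.

2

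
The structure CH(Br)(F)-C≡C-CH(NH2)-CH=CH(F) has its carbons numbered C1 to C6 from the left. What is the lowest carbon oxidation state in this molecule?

Bonds to more-electronegative neighbours contribute +1 each, bonds to H or metals contribute −1 each, and C–C bonds contribute 0. Tallying each carbon:
C1: 1C, 1H, 1F, 1Br → 0 − 1 + 1 + 1 = +1
C2: 4C → 0 = 0
C3: 4C → 0 = 0
C4: 2C, 1H, 1N → 0 − 1 + 1 = 0
C5: 3C, 1H → 0 − 1 = -1
C6: 2C, 1H, 1F → 0 − 1 + 1 = 0
The lowest value is -1.

-1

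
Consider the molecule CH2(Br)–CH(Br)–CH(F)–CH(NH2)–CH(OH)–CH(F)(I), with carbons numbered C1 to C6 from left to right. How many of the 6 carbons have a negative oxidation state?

Count +1 for every bond to an atom more electronegative than carbon and −1 for every bond to one less electronegative; C–C bonds are 0. Tallying each carbon:
C1: 1C, 2H, 1Br → 0 − 2 + 1 = -1
C2: 2C, 1H, 1Br → 0 − 1 + 1 = 0
C3: 2C, 1H, 1F → 0 − 1 + 1 = 0
C4: 2C, 1H, 1N → 0 − 1 + 1 = 0
C5: 2C, 1H, 1O → 0 − 1 + 1 = 0
C6: 1C, 1H, 1F, 1I → 0 − 1 + 1 + 1 = +1
1 carbon (C1) meets the condition.

1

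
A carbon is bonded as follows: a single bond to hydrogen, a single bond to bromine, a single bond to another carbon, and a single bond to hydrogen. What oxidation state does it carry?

-1

Each bond to a more electronegative atom (O, N, halogen) counts +1, each bond to a less electronegative atom (H, metal, B, Si) counts −1, and each C–C bond counts 0.
The carbon has one bond to C (0), one bond to Br (+1), one bond to H (-1), one bond to H (-1).
Oxidation state = 0 + 1 − 1 − 1 = -1.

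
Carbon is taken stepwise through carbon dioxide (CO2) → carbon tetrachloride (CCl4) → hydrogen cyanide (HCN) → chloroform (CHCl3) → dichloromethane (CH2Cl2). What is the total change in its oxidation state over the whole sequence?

Carbon oxidation states along the series — carbon dioxide: +4, carbon tetrachloride: +4, hydrogen cyanide: +2, chloroform: +2, dichloromethane: 0.
Net change = 0 − (+4) = -4.

-4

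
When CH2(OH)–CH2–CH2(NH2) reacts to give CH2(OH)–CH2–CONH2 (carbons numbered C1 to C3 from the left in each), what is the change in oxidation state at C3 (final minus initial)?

+4

Before: C3 has 1 bond to C, 2 bonds to H, 1 bond to N → oxidation state -1.
After: C3 has 1 bond to C, 2 bonds to O, 1 bond to N → oxidation state +3.
Δ = +3 − (-1) = +4, so this is an oxidation at C3.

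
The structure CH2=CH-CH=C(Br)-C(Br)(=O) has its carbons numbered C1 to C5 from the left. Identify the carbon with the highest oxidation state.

C5

Tallying each carbon's bonds:
C1: 2C, 2H → 0 − 2 = -2
C2: 3C, 1H → 0 − 1 = -1
C3: 3C, 1H → 0 − 1 = -1
C4: 3C, 1Br → 0 + 1 = +1
C5: 1C, 2O, 1Br → 0 + 2 + 1 = +3
The most oxidised carbon is C5 at +3.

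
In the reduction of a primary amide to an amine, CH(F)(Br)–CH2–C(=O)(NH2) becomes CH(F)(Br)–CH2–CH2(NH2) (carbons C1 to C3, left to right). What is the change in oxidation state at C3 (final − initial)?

-4

Before: C3 has 1 bond to C, 2 bonds to O, 1 bond to N → oxidation state +3.
After: C3 has 1 bond to C, 2 bonds to H, 1 bond to N → oxidation state -1.
Δ = -1 − (+3) = -4, so this is a reduction at C3.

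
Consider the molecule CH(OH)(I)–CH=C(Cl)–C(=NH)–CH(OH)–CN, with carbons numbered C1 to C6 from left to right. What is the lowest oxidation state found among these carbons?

Tallying each carbon's bonds:
C1: 1C, 1H, 1O, 1I → 0 − 1 + 1 + 1 = +1
C2: 3C, 1H → 0 − 1 = -1
C3: 3C, 1Cl → 0 + 1 = +1
C4: 2C, 2N → 0 + 2 = +2
C5: 2C, 1H, 1O → 0 − 1 + 1 = 0
C6: 1C, 3N → 0 + 3 = +3
The lowest value is -1.

-1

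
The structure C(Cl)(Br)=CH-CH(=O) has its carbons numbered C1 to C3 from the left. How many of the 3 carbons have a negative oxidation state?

1

Tallying each carbon's bonds:
C1: 2C, 1Cl, 1Br → 0 + 1 + 1 = +2
C2: 3C, 1H → 0 − 1 = -1
C3: 1C, 1H, 2O → 0 − 1 + 2 = +1
1 carbon (C2) meets the condition.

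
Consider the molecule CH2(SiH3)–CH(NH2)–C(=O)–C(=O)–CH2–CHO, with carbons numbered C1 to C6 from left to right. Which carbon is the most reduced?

C1

Each bond to a more electronegative atom (O, N, halogen) counts +1, each bond to a less electronegative atom (H, metal, B, Si) counts −1, and each C–C bond counts 0. Tallying each carbon:
C1: 1C, 2H, 1Si → 0 − 2 − 1 = -3
C2: 2C, 1H, 1N → 0 − 1 + 1 = 0
C3: 2C, 2O → 0 + 2 = +2
C4: 2C, 2O → 0 + 2 = +2
C5: 2C, 2H → 0 − 2 = -2
C6: 1C, 1H, 2O → 0 − 1 + 2 = +1
The most reduced carbon is C1 at -3.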